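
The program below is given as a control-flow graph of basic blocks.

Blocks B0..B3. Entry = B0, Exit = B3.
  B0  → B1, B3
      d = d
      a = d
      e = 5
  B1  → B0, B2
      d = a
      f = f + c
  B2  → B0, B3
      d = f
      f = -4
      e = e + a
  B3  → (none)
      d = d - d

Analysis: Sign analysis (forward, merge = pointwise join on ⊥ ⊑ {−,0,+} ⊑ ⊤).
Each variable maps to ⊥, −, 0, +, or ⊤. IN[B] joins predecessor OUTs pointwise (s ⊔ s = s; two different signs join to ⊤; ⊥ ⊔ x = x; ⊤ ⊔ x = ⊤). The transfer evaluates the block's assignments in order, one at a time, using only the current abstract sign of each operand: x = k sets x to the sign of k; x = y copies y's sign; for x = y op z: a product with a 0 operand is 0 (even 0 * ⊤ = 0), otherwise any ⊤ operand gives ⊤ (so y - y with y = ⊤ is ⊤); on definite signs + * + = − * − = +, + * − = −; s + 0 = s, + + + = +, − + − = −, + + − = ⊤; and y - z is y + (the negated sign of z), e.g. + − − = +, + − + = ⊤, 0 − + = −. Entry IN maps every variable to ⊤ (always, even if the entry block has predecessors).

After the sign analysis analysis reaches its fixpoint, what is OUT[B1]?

Converged values:
  B0: | IN=(all ⊤) | OUT={e:+; rest ⊤}
  B1: | IN={e:+; rest ⊤} | OUT={e:+; rest ⊤}
  B2: | IN={e:+; rest ⊤} | OUT={f:-; rest ⊤}
  B3: | IN=(all ⊤) | OUT=(all ⊤)

Merge at B1: IN[B1] = OUT[B0] = {a: ⊤, b: ⊤, c: ⊤, d: ⊤, e: +, f: ⊤}
Applying B1's transfer function to that IN value gives OUT[B1] (row B1 above).

Answer: {a: ⊤, b: ⊤, c: ⊤, d: ⊤, e: +, f: ⊤}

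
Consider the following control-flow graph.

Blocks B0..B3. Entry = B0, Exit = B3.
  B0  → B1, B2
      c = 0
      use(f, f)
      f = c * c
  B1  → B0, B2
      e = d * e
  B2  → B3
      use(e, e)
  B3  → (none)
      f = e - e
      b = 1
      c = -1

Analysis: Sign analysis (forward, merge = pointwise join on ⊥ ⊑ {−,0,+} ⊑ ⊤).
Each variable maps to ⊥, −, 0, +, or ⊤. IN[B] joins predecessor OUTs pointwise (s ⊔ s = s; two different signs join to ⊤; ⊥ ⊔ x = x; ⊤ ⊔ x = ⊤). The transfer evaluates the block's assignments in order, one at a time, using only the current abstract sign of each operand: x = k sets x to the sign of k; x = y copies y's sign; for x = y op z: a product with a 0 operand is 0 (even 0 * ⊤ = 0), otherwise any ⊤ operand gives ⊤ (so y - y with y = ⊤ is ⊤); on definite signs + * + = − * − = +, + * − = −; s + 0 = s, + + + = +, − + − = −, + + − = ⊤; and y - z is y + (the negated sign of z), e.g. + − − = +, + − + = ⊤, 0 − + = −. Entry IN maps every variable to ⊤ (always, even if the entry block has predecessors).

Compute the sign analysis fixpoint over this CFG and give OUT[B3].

Answer: {a: ⊤, b: +, c: -, d: ⊤, e: ⊤, f: ⊤}

Working:
Per-block solution:
  B0: | IN=(all ⊤) | OUT={c:0, f:0; rest ⊤}
  B1: | IN={c:0, f:0; rest ⊤} | OUT={c:0, f:0; rest ⊤}
  B2: | IN={c:0, f:0; rest ⊤} | OUT={c:0, f:0; rest ⊤}
  B3: | IN={c:0, f:0; rest ⊤} | OUT={b:+, c:-; rest ⊤}

Merge at B3: IN[B3] = OUT[B2] = {a: ⊤, b: ⊤, c: 0, d: ⊤, e: ⊤, f: 0}
Applying B3's transfer function to that IN value gives OUT[B3] (row B3 above).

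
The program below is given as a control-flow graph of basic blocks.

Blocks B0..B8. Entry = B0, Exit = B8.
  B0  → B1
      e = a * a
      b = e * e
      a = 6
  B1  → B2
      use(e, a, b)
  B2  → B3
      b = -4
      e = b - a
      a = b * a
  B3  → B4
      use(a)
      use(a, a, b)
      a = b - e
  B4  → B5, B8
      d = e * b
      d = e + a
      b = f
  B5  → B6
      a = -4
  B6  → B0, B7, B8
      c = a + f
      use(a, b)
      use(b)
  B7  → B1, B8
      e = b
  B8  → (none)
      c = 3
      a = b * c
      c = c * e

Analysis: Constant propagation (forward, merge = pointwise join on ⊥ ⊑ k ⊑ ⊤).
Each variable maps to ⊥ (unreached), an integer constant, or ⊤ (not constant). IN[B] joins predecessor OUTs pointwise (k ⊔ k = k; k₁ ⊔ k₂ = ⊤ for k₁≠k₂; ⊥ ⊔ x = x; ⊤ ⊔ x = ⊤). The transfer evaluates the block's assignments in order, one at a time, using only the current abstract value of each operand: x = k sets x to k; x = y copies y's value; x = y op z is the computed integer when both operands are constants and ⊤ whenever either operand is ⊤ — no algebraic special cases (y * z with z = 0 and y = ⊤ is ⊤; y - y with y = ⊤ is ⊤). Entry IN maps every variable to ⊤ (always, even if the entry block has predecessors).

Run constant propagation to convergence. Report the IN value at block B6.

Answer: {a: -4, b: ⊤, c: ⊤, d: ⊤, e: ⊤, f: ⊤}

Trace:
Per-block solution:
  B0: | IN=(all ⊤) | OUT={a:6; rest ⊤}
  B1: | IN=(all ⊤) | OUT=(all ⊤)
  B2: | IN=(all ⊤) | OUT={b:-4; rest ⊤}
  B3: | IN={b:-4; rest ⊤} | OUT={b:-4; rest ⊤}
  B4: | IN={b:-4; rest ⊤} | OUT=(all ⊤)
  B5: | IN=(all ⊤) | OUT={a:-4; rest ⊤}
  B6: | IN={a:-4; rest ⊤} | OUT={a:-4; rest ⊤}
  B7: | IN={a:-4; rest ⊤} | OUT={a:-4; rest ⊤}
  B8: | IN=(all ⊤) | OUT=(all ⊤)

Merge at B6: IN[B6] = OUT[B5] = {a: -4, b: ⊤, c: ⊤, d: ⊤, e: ⊤, f: ⊤}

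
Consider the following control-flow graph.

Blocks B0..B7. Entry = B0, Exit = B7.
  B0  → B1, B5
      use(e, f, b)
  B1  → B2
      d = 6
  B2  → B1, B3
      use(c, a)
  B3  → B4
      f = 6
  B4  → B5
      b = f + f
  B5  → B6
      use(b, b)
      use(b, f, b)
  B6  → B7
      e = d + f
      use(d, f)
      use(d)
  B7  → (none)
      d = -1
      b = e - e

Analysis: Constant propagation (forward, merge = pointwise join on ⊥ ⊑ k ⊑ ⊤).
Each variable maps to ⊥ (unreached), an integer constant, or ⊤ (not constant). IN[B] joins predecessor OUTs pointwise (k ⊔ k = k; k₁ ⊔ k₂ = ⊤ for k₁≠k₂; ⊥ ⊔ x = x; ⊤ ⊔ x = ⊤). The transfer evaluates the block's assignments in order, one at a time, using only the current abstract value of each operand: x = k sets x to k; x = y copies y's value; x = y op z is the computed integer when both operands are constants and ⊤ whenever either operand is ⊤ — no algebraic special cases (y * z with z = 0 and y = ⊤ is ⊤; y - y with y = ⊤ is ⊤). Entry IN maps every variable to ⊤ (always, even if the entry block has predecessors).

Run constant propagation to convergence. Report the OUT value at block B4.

Answer: {a: ⊤, b: 12, c: ⊤, d: 6, e: ⊤, f: 6}

Derivation:
Converged values:
  B0:  IN=(all ⊤)  OUT=(all ⊤)
  B1:  IN=(all ⊤)  OUT={d:6; rest ⊤}
  B2:  IN={d:6; rest ⊤}  OUT={d:6; rest ⊤}
  B3:  IN={d:6; rest ⊤}  OUT={d:6, f:6; rest ⊤}
  B4:  IN={d:6, f:6; rest ⊤}  OUT={b:12, d:6, f:6; rest ⊤}
  B5:  IN=(all ⊤)  OUT=(all ⊤)
  B6:  IN=(all ⊤)  OUT=(all ⊤)
  B7:  IN=(all ⊤)  OUT={d:-1; rest ⊤}

Merge at B4: IN[B4] = OUT[B3] = {a: ⊤, b: ⊤, c: ⊤, d: 6, e: ⊤, f: 6}
Applying B4's transfer function to that IN value gives OUT[B4] (row B4 above).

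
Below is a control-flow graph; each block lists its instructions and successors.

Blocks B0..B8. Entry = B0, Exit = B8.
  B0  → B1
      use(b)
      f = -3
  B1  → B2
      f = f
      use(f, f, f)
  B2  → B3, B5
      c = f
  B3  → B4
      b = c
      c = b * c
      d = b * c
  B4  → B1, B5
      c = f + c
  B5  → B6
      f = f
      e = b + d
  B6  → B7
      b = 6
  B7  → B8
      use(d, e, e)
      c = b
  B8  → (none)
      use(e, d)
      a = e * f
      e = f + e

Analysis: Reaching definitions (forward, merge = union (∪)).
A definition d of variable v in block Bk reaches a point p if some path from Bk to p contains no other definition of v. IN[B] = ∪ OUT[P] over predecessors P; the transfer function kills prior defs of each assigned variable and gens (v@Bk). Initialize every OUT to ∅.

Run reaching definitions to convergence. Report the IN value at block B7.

Per-block solution:
  B0:  IN={}  OUT={f@B0}
  B1:  IN={b@B3, c@B4, d@B3, f@B0, f@B1}  OUT={b@B3, c@B4, d@B3, f@B1}
  B2:  IN={b@B3, c@B4, d@B3, f@B1}  OUT={b@B3, c@B2, d@B3, f@B1}
  B3:  IN={b@B3, c@B2, d@B3, f@B1}  OUT={b@B3, c@B3, d@B3, f@B1}
  B4:  IN={b@B3, c@B3, d@B3, f@B1}  OUT={b@B3, c@B4, d@B3, f@B1}
  B5:  IN={b@B3, c@B2, c@B4, d@B3, f@B1}  OUT={b@B3, c@B2, c@B4, d@B3, e@B5, f@B5}
  B6:  IN={b@B3, c@B2, c@B4, d@B3, e@B5, f@B5}  OUT={b@B6, c@B2, c@B4, d@B3, e@B5, f@B5}
  B7:  IN={b@B6, c@B2, c@B4, d@B3, e@B5, f@B5}  OUT={b@B6, c@B7, d@B3, e@B5, f@B5}
  B8:  IN={b@B6, c@B7, d@B3, e@B5, f@B5}  OUT={a@B8, b@B6, c@B7, d@B3, e@B8, f@B5}

Merge at B7: IN[B7] = OUT[B6] = {b@B6, c@B2, c@B4, d@B3, e@B5, f@B5}

Answer: {b@B6, c@B2, c@B4, d@B3, e@B5, f@B5}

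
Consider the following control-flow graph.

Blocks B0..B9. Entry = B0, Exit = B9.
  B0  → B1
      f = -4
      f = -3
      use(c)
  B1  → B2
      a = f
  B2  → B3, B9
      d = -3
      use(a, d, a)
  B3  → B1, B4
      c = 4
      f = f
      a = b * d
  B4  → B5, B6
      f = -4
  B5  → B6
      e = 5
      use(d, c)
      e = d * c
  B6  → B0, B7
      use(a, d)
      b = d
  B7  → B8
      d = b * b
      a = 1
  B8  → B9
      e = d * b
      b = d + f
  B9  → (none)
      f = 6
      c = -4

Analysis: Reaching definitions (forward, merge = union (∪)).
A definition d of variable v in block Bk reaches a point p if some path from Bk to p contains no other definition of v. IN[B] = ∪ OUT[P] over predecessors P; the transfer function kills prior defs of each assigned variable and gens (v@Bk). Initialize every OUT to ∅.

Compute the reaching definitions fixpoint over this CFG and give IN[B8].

Fixpoint table:
  B0: | IN={a@B3, b@B6, c@B3, d@B2, e@B5, f@B4} | OUT={a@B3, b@B6, c@B3, d@B2, e@B5, f@B0}
  B1: | IN={a@B3, b@B6, c@B3, d@B2, e@B5, f@B0, f@B3} | OUT={a@B1, b@B6, c@B3, d@B2, e@B5, f@B0, f@B3}
  B2: | IN={a@B1, b@B6, c@B3, d@B2, e@B5, f@B0, f@B3} | OUT={a@B1, b@B6, c@B3, d@B2, e@B5, f@B0, f@B3}
  B3: | IN={a@B1, b@B6, c@B3, d@B2, e@B5, f@B0, f@B3} | OUT={a@B3, b@B6, c@B3, d@B2, e@B5, f@B3}
  B4: | IN={a@B3, b@B6, c@B3, d@B2, e@B5, f@B3} | OUT={a@B3, b@B6, c@B3, d@B2, e@B5, f@B4}
  B5: | IN={a@B3, b@B6, c@B3, d@B2, e@B5, f@B4} | OUT={a@B3, b@B6, c@B3, d@B2, e@B5, f@B4}
  B6: | IN={a@B3, b@B6, c@B3, d@B2, e@B5, f@B4} | OUT={a@B3, b@B6, c@B3, d@B2, e@B5, f@B4}
  B7: | IN={a@B3, b@B6, c@B3, d@B2, e@B5, f@B4} | OUT={a@B7, b@B6, c@B3, d@B7, e@B5, f@B4}
  B8: | IN={a@B7, b@B6, c@B3, d@B7, e@B5, f@B4} | OUT={a@B7, b@B8, c@B3, d@B7, e@B8, f@B4}
  B9: | IN={a@B1, a@B7, b@B6, b@B8, c@B3, d@B2, d@B7, e@B5, e@B8, f@B0, f@B3, f@B4} | OUT={a@B1, a@B7, b@B6, b@B8, c@B9, d@B2, d@B7, e@B5, e@B8, f@B9}

Merge at B8: IN[B8] = OUT[B7] = {a@B7, b@B6, c@B3, d@B7, e@B5, f@B4}

Answer: {a@B7, b@B6, c@B3, d@B7, e@B5, f@B4}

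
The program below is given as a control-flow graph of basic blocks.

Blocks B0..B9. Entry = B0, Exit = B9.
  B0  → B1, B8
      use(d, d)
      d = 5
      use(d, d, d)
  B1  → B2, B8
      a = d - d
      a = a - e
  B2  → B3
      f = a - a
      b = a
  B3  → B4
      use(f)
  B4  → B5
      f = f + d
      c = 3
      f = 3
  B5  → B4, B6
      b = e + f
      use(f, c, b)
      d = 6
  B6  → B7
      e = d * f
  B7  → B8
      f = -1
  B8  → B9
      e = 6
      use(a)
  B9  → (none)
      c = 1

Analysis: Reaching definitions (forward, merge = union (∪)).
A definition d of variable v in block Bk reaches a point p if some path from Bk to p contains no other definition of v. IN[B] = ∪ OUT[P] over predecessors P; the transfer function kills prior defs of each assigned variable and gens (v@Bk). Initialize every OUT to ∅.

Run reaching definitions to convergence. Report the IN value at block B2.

Converged values:
  B0:  IN={}  OUT={d@B0}
  B1:  IN={d@B0}  OUT={a@B1, d@B0}
  B2:  IN={a@B1, d@B0}  OUT={a@B1, b@B2, d@B0, f@B2}
  B3:  IN={a@B1, b@B2, d@B0, f@B2}  OUT={a@B1, b@B2, d@B0, f@B2}
  B4:  IN={a@B1, b@B2, b@B5, c@B4, d@B0, d@B5, f@B2, f@B4}  OUT={a@B1, b@B2, b@B5, c@B4, d@B0, d@B5, f@B4}
  B5:  IN={a@B1, b@B2, b@B5, c@B4, d@B0, d@B5, f@B4}  OUT={a@B1, b@B5, c@B4, d@B5, f@B4}
  B6:  IN={a@B1, b@B5, c@B4, d@B5, f@B4}  OUT={a@B1, b@B5, c@B4, d@B5, e@B6, f@B4}
  B7:  IN={a@B1, b@B5, c@B4, d@B5, e@B6, f@B4}  OUT={a@B1, b@B5, c@B4, d@B5, e@B6, f@B7}
  B8:  IN={a@B1, b@B5, c@B4, d@B0, d@B5, e@B6, f@B7}  OUT={a@B1, b@B5, c@B4, d@B0, d@B5, e@B8, f@B7}
  B9:  IN={a@B1, b@B5, c@B4, d@B0, d@B5, e@B8, f@B7}  OUT={a@B1, b@B5, c@B9, d@B0, d@B5, e@B8, f@B7}

Merge at B2: IN[B2] = OUT[B1] = {a@B1, d@B0}

Answer: {a@B1, d@B0}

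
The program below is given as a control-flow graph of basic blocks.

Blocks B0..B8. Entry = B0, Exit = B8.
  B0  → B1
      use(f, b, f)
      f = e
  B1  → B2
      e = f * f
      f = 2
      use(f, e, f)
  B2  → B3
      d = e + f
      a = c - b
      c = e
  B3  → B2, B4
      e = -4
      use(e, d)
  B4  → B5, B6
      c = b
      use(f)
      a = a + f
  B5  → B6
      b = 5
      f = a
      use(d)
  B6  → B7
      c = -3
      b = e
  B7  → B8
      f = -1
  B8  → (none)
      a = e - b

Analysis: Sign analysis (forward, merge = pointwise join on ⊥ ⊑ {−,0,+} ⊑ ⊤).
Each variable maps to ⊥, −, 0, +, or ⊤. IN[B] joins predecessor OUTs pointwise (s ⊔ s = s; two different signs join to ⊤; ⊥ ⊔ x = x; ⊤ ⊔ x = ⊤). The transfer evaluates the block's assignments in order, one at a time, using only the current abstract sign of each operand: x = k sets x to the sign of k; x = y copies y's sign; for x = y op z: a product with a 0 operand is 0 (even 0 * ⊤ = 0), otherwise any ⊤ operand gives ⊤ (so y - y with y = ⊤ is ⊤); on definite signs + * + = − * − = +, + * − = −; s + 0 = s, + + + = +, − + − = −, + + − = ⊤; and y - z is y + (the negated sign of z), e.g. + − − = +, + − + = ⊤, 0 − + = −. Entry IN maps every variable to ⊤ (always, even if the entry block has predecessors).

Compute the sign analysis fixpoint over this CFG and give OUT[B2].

Answer: {a: ⊤, b: ⊤, c: ⊤, d: ⊤, e: ⊤, f: +}

Working:
Per-block solution:
  B0: | IN=(all ⊤) | OUT=(all ⊤)
  B1: | IN=(all ⊤) | OUT={f:+; rest ⊤}
  B2: | IN={f:+; rest ⊤} | OUT={f:+; rest ⊤}
  B3: | IN={f:+; rest ⊤} | OUT={e:-, f:+; rest ⊤}
  B4: | IN={e:-, f:+; rest ⊤} | OUT={e:-, f:+; rest ⊤}
  B5: | IN={e:-, f:+; rest ⊤} | OUT={b:+, e:-; rest ⊤}
  B6: | IN={e:-; rest ⊤} | OUT={b:-, c:-, e:-; rest ⊤}
  B7: | IN={b:-, c:-, e:-; rest ⊤} | OUT={b:-, c:-, e:-, f:-; rest ⊤}
  B8: | IN={b:-, c:-, e:-, f:-; rest ⊤} | OUT={b:-, c:-, e:-, f:-; rest ⊤}

Merge at B2: IN[B2] = OUT[B1] ⊔ OUT[B3] = {a: ⊤, b: ⊤, c: ⊤, d: ⊤, e: ⊤, f: +}
Applying B2's transfer function to that IN value gives OUT[B2] (row B2 above).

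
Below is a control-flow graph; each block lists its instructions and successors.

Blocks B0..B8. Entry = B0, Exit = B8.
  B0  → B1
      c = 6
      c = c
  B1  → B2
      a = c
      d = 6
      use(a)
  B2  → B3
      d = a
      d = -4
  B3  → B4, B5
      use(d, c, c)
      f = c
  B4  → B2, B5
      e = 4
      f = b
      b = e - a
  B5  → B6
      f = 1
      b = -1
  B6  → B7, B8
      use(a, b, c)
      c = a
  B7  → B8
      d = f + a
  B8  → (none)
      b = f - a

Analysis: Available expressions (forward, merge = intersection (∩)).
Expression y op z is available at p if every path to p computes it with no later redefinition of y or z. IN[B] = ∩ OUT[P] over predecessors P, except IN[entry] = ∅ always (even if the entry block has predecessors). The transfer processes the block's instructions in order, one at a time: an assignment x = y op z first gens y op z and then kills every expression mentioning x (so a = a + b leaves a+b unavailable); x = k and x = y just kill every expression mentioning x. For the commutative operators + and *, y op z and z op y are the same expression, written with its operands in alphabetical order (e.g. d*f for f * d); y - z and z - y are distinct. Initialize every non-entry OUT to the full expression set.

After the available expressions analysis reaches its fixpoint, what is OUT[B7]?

Per-block solution:
  B0: | IN={} | OUT={}
  B1: | IN={} | OUT={}
  B2: | IN={} | OUT={}
  B3: | IN={} | OUT={}
  B4: | IN={} | OUT={e-a}
  B5: | IN={} | OUT={}
  B6: | IN={} | OUT={}
  B7: | IN={} | OUT={a+f}
  B8: | IN={} | OUT={f-a}

Merge at B7: IN[B7] = OUT[B6] = {}
Applying B7's transfer function to that IN value gives OUT[B7] (row B7 above).

Answer: {a+f}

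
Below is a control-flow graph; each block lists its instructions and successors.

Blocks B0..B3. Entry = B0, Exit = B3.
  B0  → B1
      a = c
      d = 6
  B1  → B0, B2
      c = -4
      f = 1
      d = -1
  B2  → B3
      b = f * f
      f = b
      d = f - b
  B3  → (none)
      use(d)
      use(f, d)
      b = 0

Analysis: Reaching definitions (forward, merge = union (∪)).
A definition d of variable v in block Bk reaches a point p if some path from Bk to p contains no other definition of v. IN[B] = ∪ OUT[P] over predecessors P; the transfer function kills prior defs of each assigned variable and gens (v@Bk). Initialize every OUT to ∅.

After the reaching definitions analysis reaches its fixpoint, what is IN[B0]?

Converged values:
  B0:   IN={a@B0, c@B1, d@B1, f@B1}   OUT={a@B0, c@B1, d@B0, f@B1}
  B1:   IN={a@B0, c@B1, d@B0, f@B1}   OUT={a@B0, c@B1, d@B1, f@B1}
  B2:   IN={a@B0, c@B1, d@B1, f@B1}   OUT={a@B0, b@B2, c@B1, d@B2, f@B2}
  B3:   IN={a@B0, b@B2, c@B1, d@B2, f@B2}   OUT={a@B0, b@B3, c@B1, d@B2, f@B2}

Merge at B0 (entry node, so the boundary value {} is joined with the incoming edge(s)): IN[B0] = {} ⊔ OUT[B1] = {a@B0, c@B1, d@B1, f@B1}

Answer: {a@B0, c@B1, d@B1, f@B1}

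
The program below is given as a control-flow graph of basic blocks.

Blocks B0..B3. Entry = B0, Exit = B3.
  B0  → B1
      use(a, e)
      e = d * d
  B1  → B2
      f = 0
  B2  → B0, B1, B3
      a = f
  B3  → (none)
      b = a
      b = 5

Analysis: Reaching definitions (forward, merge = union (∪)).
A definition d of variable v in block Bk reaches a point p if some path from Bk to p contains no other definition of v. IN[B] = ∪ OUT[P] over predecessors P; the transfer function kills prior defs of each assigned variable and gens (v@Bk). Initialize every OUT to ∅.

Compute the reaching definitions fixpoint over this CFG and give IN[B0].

Answer: {a@B2, e@B0, f@B1}

Working:
Per-block solution:
  B0:  IN={a@B2, e@B0, f@B1}  OUT={a@B2, e@B0, f@B1}
  B1:  IN={a@B2, e@B0, f@B1}  OUT={a@B2, e@B0, f@B1}
  B2:  IN={a@B2, e@B0, f@B1}  OUT={a@B2, e@B0, f@B1}
  B3:  IN={a@B2, e@B0, f@B1}  OUT={a@B2, b@B3, e@B0, f@B1}

Merge at B0 (entry node, so the boundary value {} is joined with the incoming edge(s)): IN[B0] = {} ⊔ OUT[B2] = {a@B2, e@B0, f@B1}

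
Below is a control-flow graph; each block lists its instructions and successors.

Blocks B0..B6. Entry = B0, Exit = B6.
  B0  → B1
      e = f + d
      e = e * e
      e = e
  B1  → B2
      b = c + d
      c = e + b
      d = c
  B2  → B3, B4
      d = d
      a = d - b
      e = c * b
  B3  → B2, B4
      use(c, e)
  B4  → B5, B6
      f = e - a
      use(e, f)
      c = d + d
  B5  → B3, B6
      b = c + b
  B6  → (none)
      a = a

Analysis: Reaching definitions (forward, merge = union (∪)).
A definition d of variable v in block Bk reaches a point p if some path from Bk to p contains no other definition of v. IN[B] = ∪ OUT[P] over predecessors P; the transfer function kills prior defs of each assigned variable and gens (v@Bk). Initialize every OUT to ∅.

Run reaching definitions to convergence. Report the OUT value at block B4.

Fixpoint table:
  B0:   IN={}   OUT={e@B0}
  B1:   IN={e@B0}   OUT={b@B1, c@B1, d@B1, e@B0}
  B2:   IN={a@B2, b@B1, b@B5, c@B1, c@B4, d@B1, d@B2, e@B0, e@B2, f@B4}   OUT={a@B2, b@B1, b@B5, c@B1, c@B4, d@B2, e@B2, f@B4}
  B3:   IN={a@B2, b@B1, b@B5, c@B1, c@B4, d@B2, e@B2, f@B4}   OUT={a@B2, b@B1, b@B5, c@B1, c@B4, d@B2, e@B2, f@B4}
  B4:   IN={a@B2, b@B1, b@B5, c@B1, c@B4, d@B2, e@B2, f@B4}   OUT={a@B2, b@B1, b@B5, c@B4, d@B2, e@B2, f@B4}
  B5:   IN={a@B2, b@B1, b@B5, c@B4, d@B2, e@B2, f@B4}   OUT={a@B2, b@B5, c@B4, d@B2, e@B2, f@B4}
  B6:   IN={a@B2, b@B1, b@B5, c@B4, d@B2, e@B2, f@B4}   OUT={a@B6, b@B1, b@B5, c@B4, d@B2, e@B2, f@B4}

Merge at B4: IN[B4] = OUT[B2] ⊔ OUT[B3] = {a@B2, b@B1, b@B5, c@B1, c@B4, d@B2, e@B2, f@B4}
Applying B4's transfer function to that IN value gives OUT[B4] (row B4 above).

Answer: {a@B2, b@B1, b@B5, c@B4, d@B2, e@B2, f@B4}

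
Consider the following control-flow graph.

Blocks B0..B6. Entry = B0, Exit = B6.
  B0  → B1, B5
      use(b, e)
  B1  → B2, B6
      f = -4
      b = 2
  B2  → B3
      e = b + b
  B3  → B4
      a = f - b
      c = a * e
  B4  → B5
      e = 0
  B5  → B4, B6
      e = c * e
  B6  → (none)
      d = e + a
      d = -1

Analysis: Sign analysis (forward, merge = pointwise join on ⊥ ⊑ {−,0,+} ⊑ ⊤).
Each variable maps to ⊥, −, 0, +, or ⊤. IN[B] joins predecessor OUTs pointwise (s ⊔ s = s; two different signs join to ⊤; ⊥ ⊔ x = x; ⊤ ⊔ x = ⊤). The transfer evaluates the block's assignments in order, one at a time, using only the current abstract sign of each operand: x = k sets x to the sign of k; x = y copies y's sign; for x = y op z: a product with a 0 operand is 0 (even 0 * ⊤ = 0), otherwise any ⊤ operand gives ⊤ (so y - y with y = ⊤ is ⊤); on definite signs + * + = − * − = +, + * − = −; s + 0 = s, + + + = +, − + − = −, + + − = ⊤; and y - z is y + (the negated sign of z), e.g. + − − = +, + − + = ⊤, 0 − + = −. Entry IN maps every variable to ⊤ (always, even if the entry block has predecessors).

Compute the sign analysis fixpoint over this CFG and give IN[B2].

Answer: {a: ⊤, b: +, c: ⊤, d: ⊤, e: ⊤, f: -}

Trace:
Per-block solution:
  B0: | IN=(all ⊤) | OUT=(all ⊤)
  B1: | IN=(all ⊤) | OUT={b:+, f:-; rest ⊤}
  B2: | IN={b:+, f:-; rest ⊤} | OUT={b:+, e:+, f:-; rest ⊤}
  B3: | IN={b:+, e:+, f:-; rest ⊤} | OUT={a:-, b:+, c:-, e:+, f:-; rest ⊤}
  B4: | IN=(all ⊤) | OUT={e:0; rest ⊤}
  B5: | IN=(all ⊤) | OUT=(all ⊤)
  B6: | IN=(all ⊤) | OUT={d:-; rest ⊤}

Merge at B2: IN[B2] = OUT[B1] = {a: ⊤, b: +, c: ⊤, d: ⊤, e: ⊤, f: -}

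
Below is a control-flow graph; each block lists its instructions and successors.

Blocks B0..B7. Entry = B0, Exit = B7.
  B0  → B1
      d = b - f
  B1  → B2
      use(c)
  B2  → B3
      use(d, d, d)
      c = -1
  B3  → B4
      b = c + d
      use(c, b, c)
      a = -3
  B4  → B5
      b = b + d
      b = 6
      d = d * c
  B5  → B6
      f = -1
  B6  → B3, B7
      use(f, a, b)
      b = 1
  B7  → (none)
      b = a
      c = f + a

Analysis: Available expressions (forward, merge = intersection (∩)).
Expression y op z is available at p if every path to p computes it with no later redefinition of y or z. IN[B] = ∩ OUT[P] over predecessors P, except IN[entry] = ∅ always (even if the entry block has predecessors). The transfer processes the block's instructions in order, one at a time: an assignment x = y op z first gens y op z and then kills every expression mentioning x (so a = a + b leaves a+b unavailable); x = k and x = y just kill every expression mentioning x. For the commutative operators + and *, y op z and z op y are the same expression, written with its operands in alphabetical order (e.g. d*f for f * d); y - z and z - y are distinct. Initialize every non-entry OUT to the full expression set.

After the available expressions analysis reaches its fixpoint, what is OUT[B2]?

Answer: {b-f}

Derivation:
Per-block solution:
  B0:   IN={}   OUT={b-f}
  B1:   IN={b-f}   OUT={b-f}
  B2:   IN={b-f}   OUT={b-f}
  B3:   IN={}   OUT={c+d}
  B4:   IN={c+d}   OUT={}
  B5:   IN={}   OUT={}
  B6:   IN={}   OUT={}
  B7:   IN={}   OUT={a+f}

Merge at B2: IN[B2] = OUT[B1] = {b-f}
Applying B2's transfer function to that IN value gives OUT[B2] (row B2 above).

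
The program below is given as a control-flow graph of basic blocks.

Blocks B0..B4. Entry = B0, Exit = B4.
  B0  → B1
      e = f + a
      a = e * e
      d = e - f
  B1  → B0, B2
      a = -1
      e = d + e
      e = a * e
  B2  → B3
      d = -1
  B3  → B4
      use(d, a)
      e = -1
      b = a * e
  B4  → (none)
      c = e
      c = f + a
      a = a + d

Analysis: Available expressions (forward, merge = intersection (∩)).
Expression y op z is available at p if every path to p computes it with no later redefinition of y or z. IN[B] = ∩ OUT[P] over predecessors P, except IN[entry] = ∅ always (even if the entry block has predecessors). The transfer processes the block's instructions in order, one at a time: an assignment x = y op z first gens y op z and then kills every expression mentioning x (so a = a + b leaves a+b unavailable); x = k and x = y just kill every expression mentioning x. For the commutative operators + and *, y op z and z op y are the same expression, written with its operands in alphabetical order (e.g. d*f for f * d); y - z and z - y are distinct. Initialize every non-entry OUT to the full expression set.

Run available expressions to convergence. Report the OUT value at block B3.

Answer: {a*e}

Derivation:
Fixpoint table:
  B0:  IN={}  OUT={e*e, e-f}
  B1:  IN={e*e, e-f}  OUT={}
  B2:  IN={}  OUT={}
  B3:  IN={}  OUT={a*e}
  B4:  IN={a*e}  OUT={}

Merge at B3: IN[B3] = OUT[B2] = {}
Applying B3's transfer function to that IN value gives OUT[B3] (row B3 above).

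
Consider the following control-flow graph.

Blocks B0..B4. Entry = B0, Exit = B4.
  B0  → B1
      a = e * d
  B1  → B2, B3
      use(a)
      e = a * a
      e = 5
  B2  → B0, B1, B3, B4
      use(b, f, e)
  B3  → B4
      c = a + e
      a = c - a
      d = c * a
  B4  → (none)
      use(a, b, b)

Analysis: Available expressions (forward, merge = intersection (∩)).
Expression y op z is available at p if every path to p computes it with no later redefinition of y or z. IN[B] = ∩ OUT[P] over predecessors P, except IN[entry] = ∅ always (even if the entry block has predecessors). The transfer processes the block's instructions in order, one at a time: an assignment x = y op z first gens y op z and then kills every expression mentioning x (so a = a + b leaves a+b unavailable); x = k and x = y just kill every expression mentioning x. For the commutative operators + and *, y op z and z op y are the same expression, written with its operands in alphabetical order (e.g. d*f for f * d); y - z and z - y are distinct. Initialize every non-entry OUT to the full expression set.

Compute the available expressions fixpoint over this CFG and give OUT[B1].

Converged values:
  B0:   IN={}   OUT={d*e}
  B1:   IN={}   OUT={a*a}
  B2:   IN={a*a}   OUT={a*a}
  B3:   IN={a*a}   OUT={a*c}
  B4:   IN={}   OUT={}

Merge at B1: IN[B1] = OUT[B0] ∩ OUT[B2] = {}
Applying B1's transfer function to that IN value gives OUT[B1] (row B1 above).

Answer: {a*a}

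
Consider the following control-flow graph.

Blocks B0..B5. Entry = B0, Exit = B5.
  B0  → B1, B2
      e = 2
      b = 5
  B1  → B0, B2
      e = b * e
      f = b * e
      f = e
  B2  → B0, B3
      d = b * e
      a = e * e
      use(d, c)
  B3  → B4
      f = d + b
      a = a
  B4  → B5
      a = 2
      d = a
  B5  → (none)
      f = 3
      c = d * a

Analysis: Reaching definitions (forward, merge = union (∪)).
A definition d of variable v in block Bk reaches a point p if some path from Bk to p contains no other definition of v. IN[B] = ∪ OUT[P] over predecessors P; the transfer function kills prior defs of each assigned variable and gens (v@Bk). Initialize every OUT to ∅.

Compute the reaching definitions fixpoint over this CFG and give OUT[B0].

Answer: {a@B2, b@B0, d@B2, e@B0, f@B1}

Working:
Converged values:
  B0:  IN={a@B2, b@B0, d@B2, e@B0, e@B1, f@B1}  OUT={a@B2, b@B0, d@B2, e@B0, f@B1}
  B1:  IN={a@B2, b@B0, d@B2, e@B0, f@B1}  OUT={a@B2, b@B0, d@B2, e@B1, f@B1}
  B2:  IN={a@B2, b@B0, d@B2, e@B0, e@B1, f@B1}  OUT={a@B2, b@B0, d@B2, e@B0, e@B1, f@B1}
  B3:  IN={a@B2, b@B0, d@B2, e@B0, e@B1, f@B1}  OUT={a@B3, b@B0, d@B2, e@B0, e@B1, f@B3}
  B4:  IN={a@B3, b@B0, d@B2, e@B0, e@B1, f@B3}  OUT={a@B4, b@B0, d@B4, e@B0, e@B1, f@B3}
  B5:  IN={a@B4, b@B0, d@B4, e@B0, e@B1, f@B3}  OUT={a@B4, b@B0, c@B5, d@B4, e@B0, e@B1, f@B5}

Merge at B0 (entry node, so the boundary value {} is joined with the incoming edge(s)): IN[B0] = {} ⊔ OUT[B1] ⊔ OUT[B2] = {a@B2, b@B0, d@B2, e@B0, e@B1, f@B1}
Applying B0's transfer function to that IN value gives OUT[B0] (row B0 above).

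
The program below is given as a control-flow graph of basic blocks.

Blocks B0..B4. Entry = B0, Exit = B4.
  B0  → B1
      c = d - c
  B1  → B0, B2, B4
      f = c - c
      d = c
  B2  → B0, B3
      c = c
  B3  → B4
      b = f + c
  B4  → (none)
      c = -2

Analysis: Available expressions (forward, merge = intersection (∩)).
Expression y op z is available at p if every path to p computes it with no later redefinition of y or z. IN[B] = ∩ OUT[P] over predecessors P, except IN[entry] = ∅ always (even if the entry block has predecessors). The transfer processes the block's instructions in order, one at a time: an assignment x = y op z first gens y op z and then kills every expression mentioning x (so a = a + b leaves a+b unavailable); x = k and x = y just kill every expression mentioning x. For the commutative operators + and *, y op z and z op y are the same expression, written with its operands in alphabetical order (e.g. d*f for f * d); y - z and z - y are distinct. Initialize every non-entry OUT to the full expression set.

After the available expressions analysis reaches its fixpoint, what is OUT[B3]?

Answer: {c+f}

Trace:
Per-block solution:
  B0: | IN={} | OUT={}
  B1: | IN={} | OUT={c-c}
  B2: | IN={c-c} | OUT={}
  B3: | IN={} | OUT={c+f}
  B4: | IN={} | OUT={}

Merge at B3: IN[B3] = OUT[B2] = {}
Applying B3's transfer function to that IN value gives OUT[B3] (row B3 above).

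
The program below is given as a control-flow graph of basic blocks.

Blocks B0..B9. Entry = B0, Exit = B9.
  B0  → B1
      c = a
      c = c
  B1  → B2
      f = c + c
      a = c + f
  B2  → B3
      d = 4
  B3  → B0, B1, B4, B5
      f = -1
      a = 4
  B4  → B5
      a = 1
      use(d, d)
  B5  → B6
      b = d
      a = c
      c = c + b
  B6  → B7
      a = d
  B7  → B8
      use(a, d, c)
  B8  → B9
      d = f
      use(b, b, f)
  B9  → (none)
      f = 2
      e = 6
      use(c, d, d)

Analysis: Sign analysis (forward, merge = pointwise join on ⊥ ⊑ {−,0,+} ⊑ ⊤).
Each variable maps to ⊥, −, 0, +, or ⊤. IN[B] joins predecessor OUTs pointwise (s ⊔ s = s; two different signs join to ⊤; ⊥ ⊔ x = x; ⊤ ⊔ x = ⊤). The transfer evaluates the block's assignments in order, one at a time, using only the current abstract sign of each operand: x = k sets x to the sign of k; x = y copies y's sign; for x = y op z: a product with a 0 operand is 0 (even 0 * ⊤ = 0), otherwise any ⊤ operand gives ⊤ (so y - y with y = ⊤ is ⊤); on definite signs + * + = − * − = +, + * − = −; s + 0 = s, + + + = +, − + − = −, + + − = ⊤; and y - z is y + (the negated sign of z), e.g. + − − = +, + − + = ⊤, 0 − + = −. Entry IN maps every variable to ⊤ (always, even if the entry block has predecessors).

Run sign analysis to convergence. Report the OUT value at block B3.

Answer: {a: +, b: ⊤, c: ⊤, d: +, e: ⊤, f: -}

Derivation:
Converged values:
  B0: | IN=(all ⊤) | OUT=(all ⊤)
  B1: | IN=(all ⊤) | OUT=(all ⊤)
  B2: | IN=(all ⊤) | OUT={d:+; rest ⊤}
  B3: | IN={d:+; rest ⊤} | OUT={a:+, d:+, f:-; rest ⊤}
  B4: | IN={a:+, d:+, f:-; rest ⊤} | OUT={a:+, d:+, f:-; rest ⊤}
  B5: | IN={a:+, d:+, f:-; rest ⊤} | OUT={b:+, d:+, f:-; rest ⊤}
  B6: | IN={b:+, d:+, f:-; rest ⊤} | OUT={a:+, b:+, d:+, f:-; rest ⊤}
  B7: | IN={a:+, b:+, d:+, f:-; rest ⊤} | OUT={a:+, b:+, d:+, f:-; rest ⊤}
  B8: | IN={a:+, b:+, d:+, f:-; rest ⊤} | OUT={a:+, b:+, d:-, f:-; rest ⊤}
  B9: | IN={a:+, b:+, d:-, f:-; rest ⊤} | OUT={a:+, b:+, d:-, e:+, f:+; rest ⊤}

Merge at B3: IN[B3] = OUT[B2] = {a: ⊤, b: ⊤, c: ⊤, d: +, e: ⊤, f: ⊤}
Applying B3's transfer function to that IN value gives OUT[B3] (row B3 above).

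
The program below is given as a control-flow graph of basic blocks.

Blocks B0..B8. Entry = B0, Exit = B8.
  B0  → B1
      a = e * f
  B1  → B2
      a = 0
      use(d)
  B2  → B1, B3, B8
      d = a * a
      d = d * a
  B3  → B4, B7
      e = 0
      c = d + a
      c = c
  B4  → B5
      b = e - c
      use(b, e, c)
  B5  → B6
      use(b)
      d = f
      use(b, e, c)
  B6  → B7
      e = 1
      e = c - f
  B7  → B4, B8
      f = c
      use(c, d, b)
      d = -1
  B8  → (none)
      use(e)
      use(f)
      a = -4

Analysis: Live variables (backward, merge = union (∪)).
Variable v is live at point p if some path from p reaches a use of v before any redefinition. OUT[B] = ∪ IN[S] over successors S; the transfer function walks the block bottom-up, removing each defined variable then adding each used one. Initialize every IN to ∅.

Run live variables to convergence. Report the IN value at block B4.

Per-block solution:
  B0:  IN={b, d, e, f}  OUT={b, d, e, f}
  B1:  IN={b, d, e, f}  OUT={a, b, e, f}
  B2:  IN={a, b, e, f}  OUT={a, b, d, e, f}
  B3:  IN={a, b, d, f}  OUT={b, c, d, e, f}
  B4:  IN={c, e, f}  OUT={b, c, e, f}
  B5:  IN={b, c, e, f}  OUT={b, c, d, f}
  B6:  IN={b, c, d, f}  OUT={b, c, d, e}
  B7:  IN={b, c, d, e}  OUT={c, e, f}
  B8:  IN={e, f}  OUT={}

Merge at B4: OUT[B4] = IN[B5] = {b, c, e, f}
Applying B4's transfer function to that OUT value gives IN[B4] (row B4 above).

Answer: {c, e, f}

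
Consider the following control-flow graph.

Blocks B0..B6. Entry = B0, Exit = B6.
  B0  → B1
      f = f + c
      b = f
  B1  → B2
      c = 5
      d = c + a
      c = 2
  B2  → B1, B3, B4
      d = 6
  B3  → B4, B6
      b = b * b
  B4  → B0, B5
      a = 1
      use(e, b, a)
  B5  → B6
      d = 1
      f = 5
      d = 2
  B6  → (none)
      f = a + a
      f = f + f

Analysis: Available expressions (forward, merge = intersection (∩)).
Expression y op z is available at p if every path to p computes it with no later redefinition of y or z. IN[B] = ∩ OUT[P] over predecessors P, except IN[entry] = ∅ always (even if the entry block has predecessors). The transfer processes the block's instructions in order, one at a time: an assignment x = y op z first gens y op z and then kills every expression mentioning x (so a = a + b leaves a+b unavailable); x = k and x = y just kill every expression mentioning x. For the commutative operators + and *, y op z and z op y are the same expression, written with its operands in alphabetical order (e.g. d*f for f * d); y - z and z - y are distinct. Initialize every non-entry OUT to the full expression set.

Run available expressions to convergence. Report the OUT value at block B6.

Converged values:
  B0:   IN={}   OUT={}
  B1:   IN={}   OUT={}
  B2:   IN={}   OUT={}
  B3:   IN={}   OUT={}
  B4:   IN={}   OUT={}
  B5:   IN={}   OUT={}
  B6:   IN={}   OUT={a+a}

Merge at B6: IN[B6] = OUT[B3] ∩ OUT[B5] = {}
Applying B6's transfer function to that IN value gives OUT[B6] (row B6 above).

Answer: {a+a}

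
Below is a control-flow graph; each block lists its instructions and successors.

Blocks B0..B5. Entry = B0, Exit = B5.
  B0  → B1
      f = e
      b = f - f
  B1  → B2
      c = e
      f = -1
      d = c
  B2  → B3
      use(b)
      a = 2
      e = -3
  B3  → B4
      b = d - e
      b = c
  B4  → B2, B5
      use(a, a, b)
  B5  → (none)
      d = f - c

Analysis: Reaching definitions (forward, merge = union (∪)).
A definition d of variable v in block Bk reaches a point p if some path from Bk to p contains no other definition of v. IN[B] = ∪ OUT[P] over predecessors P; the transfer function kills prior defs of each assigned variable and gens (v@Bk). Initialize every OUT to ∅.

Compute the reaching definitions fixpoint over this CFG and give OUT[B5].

Fixpoint table:
  B0:   IN={}   OUT={b@B0, f@B0}
  B1:   IN={b@B0, f@B0}   OUT={b@B0, c@B1, d@B1, f@B1}
  B2:   IN={a@B2, b@B0, b@B3, c@B1, d@B1, e@B2, f@B1}   OUT={a@B2, b@B0, b@B3, c@B1, d@B1, e@B2, f@B1}
  B3:   IN={a@B2, b@B0, b@B3, c@B1, d@B1, e@B2, f@B1}   OUT={a@B2, b@B3, c@B1, d@B1, e@B2, f@B1}
  B4:   IN={a@B2, b@B3, c@B1, d@B1, e@B2, f@B1}   OUT={a@B2, b@B3, c@B1, d@B1, e@B2, f@B1}
  B5:   IN={a@B2, b@B3, c@B1, d@B1, e@B2, f@B1}   OUT={a@B2, b@B3, c@B1, d@B5, e@B2, f@B1}

Merge at B5: IN[B5] = OUT[B4] = {a@B2, b@B3, c@B1, d@B1, e@B2, f@B1}
Applying B5's transfer function to that IN value gives OUT[B5] (row B5 above).

Answer: {a@B2, b@B3, c@B1, d@B5, e@B2, f@B1}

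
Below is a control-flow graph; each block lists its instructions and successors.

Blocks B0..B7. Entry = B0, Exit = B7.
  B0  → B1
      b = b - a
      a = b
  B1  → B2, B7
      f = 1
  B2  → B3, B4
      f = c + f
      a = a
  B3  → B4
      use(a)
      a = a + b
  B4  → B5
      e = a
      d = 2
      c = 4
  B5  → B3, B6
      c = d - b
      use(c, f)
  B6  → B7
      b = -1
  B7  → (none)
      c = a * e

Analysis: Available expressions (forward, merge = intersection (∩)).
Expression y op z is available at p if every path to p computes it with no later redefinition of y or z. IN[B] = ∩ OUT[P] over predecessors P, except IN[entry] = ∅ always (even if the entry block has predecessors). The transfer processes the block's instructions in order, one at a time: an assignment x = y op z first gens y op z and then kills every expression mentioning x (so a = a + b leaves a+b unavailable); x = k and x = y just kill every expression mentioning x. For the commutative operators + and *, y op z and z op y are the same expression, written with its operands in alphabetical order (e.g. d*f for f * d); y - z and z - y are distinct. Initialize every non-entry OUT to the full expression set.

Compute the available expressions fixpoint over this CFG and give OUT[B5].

Answer: {d-b}

Trace:
Per-block solution:
  B0:   IN={}   OUT={}
  B1:   IN={}   OUT={}
  B2:   IN={}   OUT={}
  B3:   IN={}   OUT={}
  B4:   IN={}   OUT={}
  B5:   IN={}   OUT={d-b}
  B6:   IN={d-b}   OUT={}
  B7:   IN={}   OUT={a*e}

Merge at B5: IN[B5] = OUT[B4] = {}
Applying B5's transfer function to that IN value gives OUT[B5] (row B5 above).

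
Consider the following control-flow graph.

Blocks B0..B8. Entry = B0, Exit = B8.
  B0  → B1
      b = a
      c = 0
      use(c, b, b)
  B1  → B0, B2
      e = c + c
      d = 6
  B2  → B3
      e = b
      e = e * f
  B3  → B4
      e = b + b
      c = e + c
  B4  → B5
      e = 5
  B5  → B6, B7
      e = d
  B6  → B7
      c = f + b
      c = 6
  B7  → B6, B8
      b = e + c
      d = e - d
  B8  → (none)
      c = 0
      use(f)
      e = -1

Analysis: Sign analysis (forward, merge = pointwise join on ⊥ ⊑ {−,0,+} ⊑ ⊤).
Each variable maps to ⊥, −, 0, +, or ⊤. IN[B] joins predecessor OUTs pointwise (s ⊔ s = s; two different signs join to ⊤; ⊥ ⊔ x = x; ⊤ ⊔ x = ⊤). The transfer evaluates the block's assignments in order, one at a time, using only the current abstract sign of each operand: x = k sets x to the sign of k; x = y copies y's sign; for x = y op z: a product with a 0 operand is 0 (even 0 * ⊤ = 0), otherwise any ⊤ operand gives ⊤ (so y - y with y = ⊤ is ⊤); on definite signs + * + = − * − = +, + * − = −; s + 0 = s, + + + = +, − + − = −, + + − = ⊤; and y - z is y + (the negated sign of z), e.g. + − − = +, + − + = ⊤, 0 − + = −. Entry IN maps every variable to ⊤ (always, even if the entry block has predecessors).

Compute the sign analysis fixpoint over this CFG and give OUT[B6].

Answer: {a: ⊤, b: ⊤, c: +, d: ⊤, e: +, f: ⊤}

Trace:
Per-block solution:
  B0:   IN=(all ⊤)   OUT={c:0; rest ⊤}
  B1:   IN={c:0; rest ⊤}   OUT={c:0, d:+, e:0; rest ⊤}
  B2:   IN={c:0, d:+, e:0; rest ⊤}   OUT={c:0, d:+; rest ⊤}
  B3:   IN={c:0, d:+; rest ⊤}   OUT={d:+; rest ⊤}
  B4:   IN={d:+; rest ⊤}   OUT={d:+, e:+; rest ⊤}
  B5:   IN={d:+, e:+; rest ⊤}   OUT={d:+, e:+; rest ⊤}
  B6:   IN={e:+; rest ⊤}   OUT={c:+, e:+; rest ⊤}
  B7:   IN={e:+; rest ⊤}   OUT={e:+; rest ⊤}
  B8:   IN={e:+; rest ⊤}   OUT={c:0, e:-; rest ⊤}

Merge at B6: IN[B6] = OUT[B5] ⊔ OUT[B7] = {a: ⊤, b: ⊤, c: ⊤, d: ⊤, e: +, f: ⊤}
Applying B6's transfer function to that IN value gives OUT[B6] (row B6 above).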